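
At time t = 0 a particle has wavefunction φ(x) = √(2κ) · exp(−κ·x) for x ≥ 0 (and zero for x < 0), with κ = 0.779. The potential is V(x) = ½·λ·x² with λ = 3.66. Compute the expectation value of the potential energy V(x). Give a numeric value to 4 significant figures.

⟨V⟩ = ∫ V(x)·|φ|² dx.
Every integrand reduces to terms xʲ·e^(−2κx) on [0, ∞); use ∫₀^∞ xʲ·e^(−2κx) dx = j!/(2κ)^(j+1).
⟨V⟩ = 1.5078.

1.508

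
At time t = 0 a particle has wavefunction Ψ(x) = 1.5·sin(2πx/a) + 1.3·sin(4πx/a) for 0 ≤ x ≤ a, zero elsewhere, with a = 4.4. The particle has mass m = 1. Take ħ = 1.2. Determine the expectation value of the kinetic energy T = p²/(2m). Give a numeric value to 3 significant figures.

T = −(ħ²/2m) d²/dx², so ⟨T⟩ = −(ħ²/2m) ∫ Ψ*·Ψ'' dx / ∫|Ψ|² dx; with m = 1.
d²/dx² sin(jπx/a) = −(jπ/a)²·sin(jπx/a); on 0 ≤ x ≤ a, ∫sin²(jπx/a) dx = a/2 and ∫sin(jπx/a)·sin(lπx/a) dx = 0 for j ≠ l, so only diagonal terms survive in ∫|Ψ|² and ∫Ψ·Ψ″; ∫Ψ·Ψ′ dx = [Ψ²/2] between the walls = 0.
State is unnormalized: ∫|Ψ|² dx = 8.6680, and ∫Ψ*·(−ħ²/2m · Ψ'') dx = 29.103, so ⟨T⟩ = 29.103 / 8.6680.
⟨T⟩ = 3.3575.

3.36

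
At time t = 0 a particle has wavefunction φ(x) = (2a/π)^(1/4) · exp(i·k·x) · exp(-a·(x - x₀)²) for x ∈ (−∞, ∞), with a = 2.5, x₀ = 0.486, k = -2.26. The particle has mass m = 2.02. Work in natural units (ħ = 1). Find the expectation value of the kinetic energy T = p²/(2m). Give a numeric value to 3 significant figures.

T = −(ħ²/2m) d²/dx², so ⟨T⟩ = −(ħ²/2m) ∫ φ*·φ'' dx; with m = 2.02.
Gaussian moments (u = x − x₀): ∫u^(2j)·e^(−2au²) du = (2j−1)!!/(4a)^j · √(π/(2a)), odd powers integrate to 0; here √(π/(2a)) = 0.79267. Derivatives: φ′ = (ik − 2au)·φ, φ″ = ((ik − 2au)² − 2a)·φ; the odd-in-u pieces drop out.
⟨T⟩ = 1.8831.

1.88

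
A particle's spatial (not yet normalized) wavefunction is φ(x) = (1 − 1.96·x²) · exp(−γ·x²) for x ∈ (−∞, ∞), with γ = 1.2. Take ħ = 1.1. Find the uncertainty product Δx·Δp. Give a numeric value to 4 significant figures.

Δx = √(⟨x²⟩−⟨x⟩²), Δp = √(⟨p²⟩−⟨p⟩²).
Expand each integrand as polynomial × e^(−2γx²) and use ∫x^(2j)·e^(−2γx²) dx = (2j−1)!!/(4γ)^j · √(π/(2γ)), odd powers → 0; here √(π/(2γ)) = 1.1441. Differentiate with the product rule, d/dx e^(−γx²) = −2γx·e^(−γx²).
Normalization: ∫|φ|² dx = 0.78205.
⟨x⟩ = 0.0000, ⟨x²⟩ = 0.32034 ⇒ Δx = 0.56599.
⟨p⟩ = 0.0000, ⟨p²⟩ = 6.3383 ⇒ Δp = 2.5176.
Δx·Δp = 1.4249.

1.425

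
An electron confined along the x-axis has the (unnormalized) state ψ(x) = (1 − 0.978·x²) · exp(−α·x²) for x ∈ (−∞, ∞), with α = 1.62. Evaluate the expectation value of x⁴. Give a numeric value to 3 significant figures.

0.0268

⟨x⁴⟩ = ∫ x⁴·|ψ|² dx / ∫|ψ|² dx (integrals over the domain).
Expand each integrand as polynomial × e^(−2αx²) and use ∫x^(2j)·e^(−2αx²) dx = (2j−1)!!/(4α)^j · √(π/(2α)), odd powers → 0; here √(π/(2α)) = 0.98470.
State is unnormalized: ∫|ψ|² dx = 0.75475, and ∫ψ*·x⁴·ψ dx = 0.020261, so ⟨x⁴⟩ = 0.020261 / 0.75475.
⟨x⁴⟩ = 0.026844.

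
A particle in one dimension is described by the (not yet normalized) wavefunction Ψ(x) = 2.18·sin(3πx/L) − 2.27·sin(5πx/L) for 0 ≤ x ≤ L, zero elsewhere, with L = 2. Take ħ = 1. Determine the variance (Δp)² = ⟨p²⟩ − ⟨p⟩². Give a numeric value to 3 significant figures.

42.7

Compute ⟨p⟩ and ⟨p²⟩ separately; (Δp)² = ⟨p²⟩ − ⟨p⟩².
d²/dx² sin(jπx/L) = −(jπ/L)²·sin(jπx/L); on 0 ≤ x ≤ L, ∫sin²(jπx/L) dx = L/2 and ∫sin(jπx/L)·sin(lπx/L) dx = 0 for j ≠ l, so only diagonal terms survive in ∫|Ψ|² and ∫Ψ·Ψ″; ∫Ψ·Ψ′ dx = [Ψ²/2] between the walls = 0.
Normalization: ∫|Ψ|² dx = 9.9053.
⟨p⟩ = 0.0000 and ⟨p²⟩ = 42.744.
(Δp)² = 42.744 − (0.0000)² = 42.744.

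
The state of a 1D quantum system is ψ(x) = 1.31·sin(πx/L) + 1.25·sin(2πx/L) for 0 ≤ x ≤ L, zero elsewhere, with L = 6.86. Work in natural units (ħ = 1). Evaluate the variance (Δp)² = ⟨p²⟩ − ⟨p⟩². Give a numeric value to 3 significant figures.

Compute ⟨p⟩ and ⟨p²⟩ separately; (Δp)² = ⟨p²⟩ − ⟨p⟩².
d²/dx² sin(jπx/L) = −(jπ/L)²·sin(jπx/L); on 0 ≤ x ≤ L, ∫sin²(jπx/L) dx = L/2 and ∫sin(jπx/L)·sin(lπx/L) dx = 0 for j ≠ l, so only diagonal terms survive in ∫|ψ|² and ∫ψ·ψ″; ∫ψ·ψ′ dx = [ψ²/2] between the walls = 0.
Normalization: ∫|ψ|² dx = 11.246.
⟨p⟩ = 0.0000 and ⟨p²⟩ = 0.50958.
(Δp)² = 0.50958 − (0.0000)² = 0.50958.

0.510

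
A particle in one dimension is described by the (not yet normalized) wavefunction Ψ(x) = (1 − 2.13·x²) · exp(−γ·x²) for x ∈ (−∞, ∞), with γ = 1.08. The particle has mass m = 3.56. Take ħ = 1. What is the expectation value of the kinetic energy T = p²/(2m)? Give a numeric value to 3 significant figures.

0.753

T = −(ħ²/2m) d²/dx², so ⟨T⟩ = −(ħ²/2m) ∫ Ψ*·Ψ'' dx / ∫|Ψ|² dx; with m = 3.56.
Expand each integrand as polynomial × e^(−2γx²) and use ∫x^(2j)·e^(−2γx²) dx = (2j−1)!!/(4γ)^j · √(π/(2γ)), odd powers → 0; here √(π/(2γ)) = 1.2060. Differentiate with the product rule, d/dx e^(−γx²) = −2γx·e^(−γx²).
State is unnormalized: ∫|Ψ|² dx = 0.89630, and ∫Ψ*·(−ħ²/2m · Ψ'') dx = 0.67463, so ⟨T⟩ = 0.67463 / 0.89630.
⟨T⟩ = 0.75268.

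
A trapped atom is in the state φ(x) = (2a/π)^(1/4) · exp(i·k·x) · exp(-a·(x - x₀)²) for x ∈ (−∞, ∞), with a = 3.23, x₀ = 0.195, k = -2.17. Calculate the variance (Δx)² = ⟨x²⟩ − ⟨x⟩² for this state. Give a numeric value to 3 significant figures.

0.0774

Compute ⟨x⟩ and ⟨x²⟩ separately, then (Δx)² = ⟨x²⟩ − ⟨x⟩².
Gaussian moments (u = x − x₀): ∫u^(2j)·e^(−2au²) du = (2j−1)!!/(4a)^j · √(π/(2a)), odd powers integrate to 0; here √(π/(2a)) = 0.69736.
⟨x⟩ = 0.19500 and ⟨x²⟩ = 0.11542.
(Δx)² = 0.11542 − (0.19500)² = 0.077399.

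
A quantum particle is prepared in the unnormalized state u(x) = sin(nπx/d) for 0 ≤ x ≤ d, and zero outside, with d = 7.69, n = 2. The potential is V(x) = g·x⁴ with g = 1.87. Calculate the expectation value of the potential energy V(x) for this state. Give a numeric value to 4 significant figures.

1149.

⟨V⟩ = ∫ V(x)·|u|² dx / ∫|u|² dx.
With sin²θ = (1 − cos2θ)/2 on 0 ≤ x ≤ d: ∫sin²(nπx/d) dx = d/2, ∫x·sin²(nπx/d) dx = d²/4, ∫x²·sin²(nπx/d) dx = d³·(1/6 − 1/(4n²π²)); higher powers xᵏ the same way, integrating xᵏ·cos(2nπx/d) by parts.
State is unnormalized: ∫|u|² dx = 3.8450, and ∫u*·V(x)·u dx = 4416.2, so ⟨V⟩ = 4416.2 / 3.8450.
⟨V⟩ = 1148.6.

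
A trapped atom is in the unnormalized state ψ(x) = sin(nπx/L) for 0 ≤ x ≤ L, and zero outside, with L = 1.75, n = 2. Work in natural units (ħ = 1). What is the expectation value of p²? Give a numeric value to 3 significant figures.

12.9

p² ψ = −ħ² d²ψ/dx²; ⟨p²⟩ = −ħ² ∫ ψ*·ψ'' dx / ∫|ψ|² dx.
d/dx sin(nπx/L) = (nπ/L)·cos(nπx/L) and d²/dx² sin(nπx/L) = −(nπ/L)²·sin(nπx/L); on 0 ≤ x ≤ L, ∫sin²(nπx/L) dx = L/2 and ∫sin(nπx/L)·cos(nπx/L) dx = 0.
State is unnormalized: ∫|ψ|² dx = 0.87500, and ∫ψ*·(−ħ² ψ'') dx = 11.280, so ⟨p²⟩ = 11.280 / 0.87500.
⟨p²⟩ = 12.891.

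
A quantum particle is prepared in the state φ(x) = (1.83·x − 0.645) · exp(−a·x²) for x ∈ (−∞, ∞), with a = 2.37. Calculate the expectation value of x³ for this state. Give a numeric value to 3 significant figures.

-0.102

⟨x³⟩ = ∫ x³·|φ|² dx / ∫|φ|² dx (integrals over the domain).
Expand each integrand as polynomial × e^(−2ax²) and use ∫x^(2j)·e^(−2ax²) dx = (2j−1)!!/(4a)^j · √(π/(2a)), odd powers → 0; here √(π/(2a)) = 0.81412.
State is unnormalized: ∫|φ|² dx = 0.62629, and ∫φ*·x³·φ dx = -0.064155, so ⟨x³⟩ = -0.064155 / 0.62629.
⟨x³⟩ = -0.10244.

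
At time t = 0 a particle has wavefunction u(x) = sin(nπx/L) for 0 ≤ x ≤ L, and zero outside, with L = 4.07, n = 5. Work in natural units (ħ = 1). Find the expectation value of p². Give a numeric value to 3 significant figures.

14.9

p² u = −ħ² d²u/dx²; ⟨p²⟩ = −ħ² ∫ u*·u'' dx / ∫|u|² dx.
d/dx sin(nπx/L) = (nπ/L)·cos(nπx/L) and d²/dx² sin(nπx/L) = −(nπ/L)²·sin(nπx/L); on 0 ≤ x ≤ L, ∫sin²(nπx/L) dx = L/2 and ∫sin(nπx/L)·cos(nπx/L) dx = 0.
State is unnormalized: ∫|u|² dx = 2.0350, and ∫u*·(−ħ² u'') dx = 30.312, so ⟨p²⟩ = 30.312 / 2.0350.
⟨p²⟩ = 14.895.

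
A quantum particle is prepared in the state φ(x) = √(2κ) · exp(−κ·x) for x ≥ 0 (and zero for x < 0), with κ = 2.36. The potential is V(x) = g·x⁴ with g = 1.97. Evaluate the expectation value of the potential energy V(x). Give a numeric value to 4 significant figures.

⟨V⟩ = ∫ V(x)·|φ|² dx.
Every integrand reduces to terms xʲ·e^(−2κx) on [0, ∞); use ∫₀^∞ xʲ·e^(−2κx) dx = j!/(2κ)^(j+1).
⟨V⟩ = 0.095260.

0.09526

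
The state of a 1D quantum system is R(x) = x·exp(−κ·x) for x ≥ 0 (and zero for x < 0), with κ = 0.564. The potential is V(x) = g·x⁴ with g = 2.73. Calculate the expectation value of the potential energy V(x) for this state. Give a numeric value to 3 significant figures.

⟨V⟩ = ∫ V(x)·|R|² dx / ∫|R|² dx.
Every integrand reduces to terms xʲ·e^(−2κx) on [0, ∞); use ∫₀^∞ xʲ·e^(−2κx) dx = j!/(2κ)^(j+1).
State is unnormalized: ∫|R|² dx = 1.3935, and ∫R*·V(x)·R dx = 845.92, so ⟨V⟩ = 845.92 / 1.3935.
⟨V⟩ = 607.06.

607.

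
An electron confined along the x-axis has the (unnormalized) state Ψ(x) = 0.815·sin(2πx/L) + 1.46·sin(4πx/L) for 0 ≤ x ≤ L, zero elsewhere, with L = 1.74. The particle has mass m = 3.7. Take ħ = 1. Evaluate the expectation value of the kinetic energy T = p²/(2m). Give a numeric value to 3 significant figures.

5.79

T = −(ħ²/2m) d²/dx², so ⟨T⟩ = −(ħ²/2m) ∫ Ψ*·Ψ'' dx / ∫|Ψ|² dx; with m = 3.7.
d²/dx² sin(jπx/L) = −(jπ/L)²·sin(jπx/L); on 0 ≤ x ≤ L, ∫sin²(jπx/L) dx = L/2 and ∫sin(jπx/L)·sin(lπx/L) dx = 0 for j ≠ l, so only diagonal terms survive in ∫|Ψ|² and ∫Ψ·Ψ″; ∫Ψ·Ψ′ dx = [Ψ²/2] between the walls = 0.
State is unnormalized: ∫|Ψ|² dx = 2.4324, and ∫Ψ*·(−ħ²/2m · Ψ'') dx = 14.089, so ⟨T⟩ = 14.089 / 2.4324.
⟨T⟩ = 5.7925.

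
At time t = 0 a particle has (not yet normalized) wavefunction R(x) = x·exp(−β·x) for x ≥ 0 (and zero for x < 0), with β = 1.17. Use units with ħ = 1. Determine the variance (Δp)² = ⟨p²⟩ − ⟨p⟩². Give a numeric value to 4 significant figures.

Compute ⟨p⟩ and ⟨p²⟩ separately; (Δp)² = ⟨p²⟩ − ⟨p⟩².
Differentiate x·exp(−β·x) with the product rule; every integrand then reduces to terms xʲ·e^(−2βx) on [0, ∞), with ∫₀^∞ xʲ·e^(−2βx) dx = j!/(2β)^(j+1).
Normalization: ∫|R|² dx = 0.15609.
⟨p⟩ = 0.0000 and ⟨p²⟩ = 1.3689.
(Δp)² = 1.3689 − (0.0000)² = 1.3689.

1.369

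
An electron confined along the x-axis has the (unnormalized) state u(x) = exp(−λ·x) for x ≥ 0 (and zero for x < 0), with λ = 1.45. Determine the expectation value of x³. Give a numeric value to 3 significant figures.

⟨x³⟩ = ∫ x³·|u|² dx / ∫|u|² dx (integrals over the domain).
Every integrand reduces to terms xʲ·e^(−2λx) on [0, ∞); use ∫₀^∞ xʲ·e^(−2λx) dx = j!/(2λ)^(j+1).
State is unnormalized: ∫|u|² dx = 0.34483, and ∫u*·x³·u dx = 0.084832, so ⟨x³⟩ = 0.084832 / 0.34483.
⟨x³⟩ = 0.24601.

0.246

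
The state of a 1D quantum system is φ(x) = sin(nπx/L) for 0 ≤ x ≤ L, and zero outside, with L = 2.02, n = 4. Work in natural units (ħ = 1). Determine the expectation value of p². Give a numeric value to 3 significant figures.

p² φ = −ħ² d²φ/dx²; ⟨p²⟩ = −ħ² ∫ φ*·φ'' dx / ∫|φ|² dx.
d/dx sin(nπx/L) = (nπ/L)·cos(nπx/L) and d²/dx² sin(nπx/L) = −(nπ/L)²·sin(nπx/L); on 0 ≤ x ≤ L, ∫sin²(nπx/L) dx = L/2 and ∫sin(nπx/L)·cos(nπx/L) dx = 0.
State is unnormalized: ∫|φ|² dx = 1.0100, and ∫φ*·(−ħ² φ'') dx = 39.088, so ⟨p²⟩ = 39.088 / 1.0100.
⟨p²⟩ = 38.701.

38.7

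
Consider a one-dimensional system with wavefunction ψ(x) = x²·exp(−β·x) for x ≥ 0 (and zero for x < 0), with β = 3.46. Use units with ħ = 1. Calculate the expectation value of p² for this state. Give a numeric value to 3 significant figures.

3.99

p² ψ = −ħ² d²ψ/dx²; ⟨p²⟩ = −ħ² ∫ ψ*·ψ'' dx / ∫|ψ|² dx.
Differentiate x²·exp(−β·x) with the product rule; every integrand then reduces to terms xʲ·e^(−2βx) on [0, ∞), with ∫₀^∞ xʲ·e^(−2βx) dx = j!/(2β)^(j+1).
State is unnormalized: ∫|ψ|² dx = 0.0015124, and ∫ψ*·(−ħ² ψ'') dx = 0.0060355, so ⟨p²⟩ = 0.0060355 / 0.0015124.
⟨p²⟩ = 3.9905.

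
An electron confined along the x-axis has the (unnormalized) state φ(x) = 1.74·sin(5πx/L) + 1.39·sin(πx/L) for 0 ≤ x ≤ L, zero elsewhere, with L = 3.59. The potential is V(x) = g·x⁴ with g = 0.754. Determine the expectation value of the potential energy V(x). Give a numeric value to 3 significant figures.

22.2

⟨V⟩ = ∫ V(x)·|φ|² dx / ∫|φ|² dx.
On 0 ≤ x ≤ L (j ≠ l): ∫sin²(jπx/L) dx = L/2, ∫sin(jπx/L)·sin(lπx/L) dx = 0; diagonal moments ∫x·sin²(jπx/L) dx = L²/4, ∫x²·sin²(jπx/L) dx = L³·(1/6 − 1/(4j²π²)); cross terms ∫x·sin(jπx/L)·sin(lπx/L) dx = 0 for j + l even and −4jlL²/(π²(j² − l²)²) for j + l odd, ∫x²·sin(jπx/L)·sin(lπx/L) dx = (−1)^(j+l)·4jlL³/(π²(j² − l²)²); higher powers the same way via product-to-sum and parts.
State is unnormalized: ∫|φ|² dx = 8.9027, and ∫φ*·V(x)·φ dx = 197.40, so ⟨V⟩ = 197.40 / 8.9027.
⟨V⟩ = 22.173.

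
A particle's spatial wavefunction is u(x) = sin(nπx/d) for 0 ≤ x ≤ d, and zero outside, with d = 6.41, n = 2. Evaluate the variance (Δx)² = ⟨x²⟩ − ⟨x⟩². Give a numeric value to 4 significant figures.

2.904

Compute ⟨x⟩ and ⟨x²⟩ separately, then (Δx)² = ⟨x²⟩ − ⟨x⟩².
With sin²θ = (1 − cos2θ)/2 on 0 ≤ x ≤ d: ∫sin²(nπx/d) dx = d/2, ∫x·sin²(nπx/d) dx = d²/4, ∫x²·sin²(nπx/d) dx = d³·(1/6 − 1/(4n²π²)); higher powers xᵏ the same way, integrating xᵏ·cos(2nπx/d) by parts.
Normalization: ∫|u|² dx = 3.2050.
⟨x⟩ = 3.2050 and ⟨x²⟩ = 13.176.
(Δx)² = 13.176 − (3.2050)² = 2.9036.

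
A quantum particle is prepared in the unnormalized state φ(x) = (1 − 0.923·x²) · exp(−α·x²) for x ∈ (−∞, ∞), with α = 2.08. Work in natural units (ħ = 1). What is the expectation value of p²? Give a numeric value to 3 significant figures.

3.34

p² φ = −ħ² d²φ/dx²; ⟨p²⟩ = −ħ² ∫ φ*·φ'' dx / ∫|φ|² dx.
Expand each integrand as polynomial × e^(−2αx²) and use ∫x^(2j)·e^(−2αx²) dx = (2j−1)!!/(4α)^j · √(π/(2α)), odd powers → 0; here √(π/(2α)) = 0.86902. Differentiate with the product rule, d/dx e^(−αx²) = −2αx·e^(−αx²).
State is unnormalized: ∫|φ|² dx = 0.70829, and ∫φ*·(−ħ² φ'') dx = 2.3643, so ⟨p²⟩ = 2.3643 / 0.70829.
⟨p²⟩ = 3.3381.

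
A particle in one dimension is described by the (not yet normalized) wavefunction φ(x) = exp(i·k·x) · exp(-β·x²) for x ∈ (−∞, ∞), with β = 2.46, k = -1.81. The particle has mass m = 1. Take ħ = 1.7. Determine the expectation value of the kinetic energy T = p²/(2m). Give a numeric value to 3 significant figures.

T = −(ħ²/2m) d²/dx², so ⟨T⟩ = −(ħ²/2m) ∫ φ*·φ'' dx / ∫|φ|² dx; with m = 1.
Gaussian moments: ∫x^(2j)·e^(−2βx²) dx = (2j−1)!!/(4β)^j · √(π/(2β)), odd powers integrate to 0; here √(π/(2β)) = 0.79908. Derivatives: φ′ = (ik − 2βx)·φ, φ″ = ((ik − 2βx)² − 2β)·φ; the odd-in-x pieces drop out.
State is unnormalized: ∫|φ|² dx = 0.79908, and ∫φ*·(−ħ²/2m · φ'') dx = 6.6233, so ⟨T⟩ = 6.6233 / 0.79908.
⟨T⟩ = 8.2887.

8.29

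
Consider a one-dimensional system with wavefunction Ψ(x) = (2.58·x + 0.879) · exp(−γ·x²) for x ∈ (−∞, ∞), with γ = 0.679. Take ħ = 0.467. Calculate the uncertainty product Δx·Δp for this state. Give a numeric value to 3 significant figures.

0.496

Δx = √(⟨x²⟩−⟨x⟩²), Δp = √(⟨p²⟩−⟨p⟩²).
Expand each integrand as polynomial × e^(−2γx²) and use ∫x^(2j)·e^(−2γx²) dx = (2j−1)!!/(4γ)^j · √(π/(2γ)), odd powers → 0; here √(π/(2γ)) = 1.5210. Differentiate with the product rule, d/dx e^(−γx²) = −2γx·e^(−γx²).
Normalization: ∫|Ψ|² dx = 4.9028.
⟨x⟩ = 0.51807, ⟨x²⟩ = 0.92806 ⇒ Δx = 0.81220.
⟨p⟩ = 0.0000, ⟨p²⟩ = 0.37326 ⇒ Δp = 0.61095.
Δx·Δp = 0.49621.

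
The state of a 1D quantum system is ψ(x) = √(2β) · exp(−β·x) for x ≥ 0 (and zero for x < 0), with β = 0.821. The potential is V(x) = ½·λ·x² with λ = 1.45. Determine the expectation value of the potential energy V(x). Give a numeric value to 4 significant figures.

0.5378

⟨V⟩ = ∫ V(x)·|ψ|² dx.
Every integrand reduces to terms xʲ·e^(−2βx) on [0, ∞); use ∫₀^∞ xʲ·e^(−2βx) dx = j!/(2β)^(j+1).
⟨V⟩ = 0.53780.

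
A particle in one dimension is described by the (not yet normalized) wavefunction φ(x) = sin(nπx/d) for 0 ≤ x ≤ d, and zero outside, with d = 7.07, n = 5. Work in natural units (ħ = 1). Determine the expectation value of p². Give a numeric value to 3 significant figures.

p² φ = −ħ² d²φ/dx²; ⟨p²⟩ = −ħ² ∫ φ*·φ'' dx / ∫|φ|² dx.
d/dx sin(nπx/d) = (nπ/d)·cos(nπx/d) and d²/dx² sin(nπx/d) = −(nπ/d)²·sin(nπx/d); on 0 ≤ x ≤ d, ∫sin²(nπx/d) dx = d/2 and ∫sin(nπx/d)·cos(nπx/d) dx = 0.
State is unnormalized: ∫|φ|² dx = 3.5350, and ∫φ*·(−ħ² φ'') dx = 17.450, so ⟨p²⟩ = 17.450 / 3.5350.
⟨p²⟩ = 4.9363.

4.94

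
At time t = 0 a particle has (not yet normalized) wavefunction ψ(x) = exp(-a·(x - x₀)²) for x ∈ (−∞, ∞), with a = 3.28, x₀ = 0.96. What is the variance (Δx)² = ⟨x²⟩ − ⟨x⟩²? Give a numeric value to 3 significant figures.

Compute ⟨x⟩ and ⟨x²⟩ separately, then (Δx)² = ⟨x²⟩ − ⟨x⟩².
Gaussian moments (u = x − x₀): ∫u^(2j)·e^(−2au²) du = (2j−1)!!/(4a)^j · √(π/(2a)), odd powers integrate to 0; here √(π/(2a)) = 0.69203.
Normalization: ∫|ψ|² dx = 0.69203.
⟨x⟩ = 0.96000 and ⟨x²⟩ = 0.99782.
(Δx)² = 0.99782 − (0.96000)² = 0.076220.

0.0762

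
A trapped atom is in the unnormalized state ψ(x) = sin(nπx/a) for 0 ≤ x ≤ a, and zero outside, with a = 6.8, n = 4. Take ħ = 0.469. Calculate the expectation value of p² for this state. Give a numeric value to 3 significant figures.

p² ψ = −ħ² d²ψ/dx²; ⟨p²⟩ = −ħ² ∫ ψ*·ψ'' dx / ∫|ψ|² dx.
d/dx sin(nπx/a) = (nπ/a)·cos(nπx/a) and d²/dx² sin(nπx/a) = −(nπ/a)²·sin(nπx/a); on 0 ≤ x ≤ a, ∫sin²(nπx/a) dx = a/2 and ∫sin(nπx/a)·cos(nπx/a) dx = 0.
State is unnormalized: ∫|ψ|² dx = 3.4000, and ∫ψ*·(−ħ² ψ'') dx = 2.5540, so ⟨p²⟩ = 2.5540 / 3.4000.
⟨p²⟩ = 0.75119.

0.751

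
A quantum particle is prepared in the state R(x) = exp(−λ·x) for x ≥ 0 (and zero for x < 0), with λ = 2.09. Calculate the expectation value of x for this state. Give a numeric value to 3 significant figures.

⟨x⟩ = ∫ x·|R|² dx / ∫|R|² dx (integrals over the domain).
Every integrand reduces to terms xʲ·e^(−2λx) on [0, ∞); use ∫₀^∞ xʲ·e^(−2λx) dx = j!/(2λ)^(j+1).
State is unnormalized: ∫|R|² dx = 0.23923, and ∫R*·x·R dx = 0.057233, so ⟨x⟩ = 0.057233 / 0.23923.
⟨x⟩ = 0.23923.

0.239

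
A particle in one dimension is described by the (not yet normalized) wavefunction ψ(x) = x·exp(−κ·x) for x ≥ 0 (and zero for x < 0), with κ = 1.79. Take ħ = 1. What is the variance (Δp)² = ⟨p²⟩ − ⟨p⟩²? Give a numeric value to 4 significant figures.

Compute ⟨p⟩ and ⟨p²⟩ separately; (Δp)² = ⟨p²⟩ − ⟨p⟩².
Differentiate x·exp(−κ·x) with the product rule; every integrand then reduces to terms xʲ·e^(−2κx) on [0, ∞), with ∫₀^∞ xʲ·e^(−2κx) dx = j!/(2κ)^(j+1).
Normalization: ∫|ψ|² dx = 0.043589.
⟨p⟩ = 0.0000 and ⟨p²⟩ = 3.2041.
(Δp)² = 3.2041 − (0.0000)² = 3.2041.

3.204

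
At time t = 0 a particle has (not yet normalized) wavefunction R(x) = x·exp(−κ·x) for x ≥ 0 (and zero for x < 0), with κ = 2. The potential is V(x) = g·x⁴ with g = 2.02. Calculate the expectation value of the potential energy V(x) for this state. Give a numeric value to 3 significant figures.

2.84

⟨V⟩ = ∫ V(x)·|R|² dx / ∫|R|² dx.
Every integrand reduces to terms xʲ·e^(−2κx) on [0, ∞); use ∫₀^∞ xʲ·e^(−2κx) dx = j!/(2κ)^(j+1).
State is unnormalized: ∫|R|² dx = 0.031250, and ∫R*·V(x)·R dx = 0.088770, so ⟨V⟩ = 0.088770 / 0.031250.
⟨V⟩ = 2.8406.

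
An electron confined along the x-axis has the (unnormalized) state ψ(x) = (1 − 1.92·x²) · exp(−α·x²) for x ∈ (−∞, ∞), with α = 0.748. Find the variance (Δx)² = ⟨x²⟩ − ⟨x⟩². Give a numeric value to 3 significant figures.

Compute ⟨x⟩ and ⟨x²⟩ separately, then (Δx)² = ⟨x²⟩ − ⟨x⟩².
Expand each integrand as polynomial × e^(−2αx²) and use ∫x^(2j)·e^(−2αx²) dx = (2j−1)!!/(4α)^j · √(π/(2α)), odd powers → 0; here √(π/(2α)) = 1.4491.
Normalization: ∫|ψ|² dx = 1.3795.
⟨x⟩ = 0.0000 and ⟨x²⟩ = 1.1680.
(Δx)² = 1.1680 − (0.0000)² = 1.1680.

1.17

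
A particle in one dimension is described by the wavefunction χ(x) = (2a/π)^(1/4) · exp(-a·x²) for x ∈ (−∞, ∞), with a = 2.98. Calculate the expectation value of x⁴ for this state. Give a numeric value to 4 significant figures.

0.02111

⟨x⁴⟩ = ∫ x⁴·|χ|² dx (integrals over the domain).
Gaussian moments: ∫x^(2j)·e^(−2ax²) dx = (2j−1)!!/(4a)^j · √(π/(2a)), odd powers integrate to 0; here √(π/(2a)) = 0.72603.
⟨x⁴⟩ = 0.021114.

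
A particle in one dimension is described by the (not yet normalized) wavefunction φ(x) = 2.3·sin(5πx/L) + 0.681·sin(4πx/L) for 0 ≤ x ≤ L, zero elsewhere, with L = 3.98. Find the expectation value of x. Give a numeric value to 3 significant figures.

⟨x⟩ = ∫ x·|φ|² dx / ∫|φ|² dx (integrals over the domain).
On 0 ≤ x ≤ L (j ≠ l): ∫sin²(jπx/L) dx = L/2, ∫sin(jπx/L)·sin(lπx/L) dx = 0; diagonal moments ∫x·sin²(jπx/L) dx = L²/4, ∫x²·sin²(jπx/L) dx = L³·(1/6 − 1/(4j²π²)); cross terms ∫x·sin(jπx/L)·sin(lπx/L) dx = 0 for j + l even and −4jlL²/(π²(j² − l²)²) for j + l odd, ∫x²·sin(jπx/L)·sin(lπx/L) dx = (−1)^(j+l)·4jlL³/(π²(j² − l²)²); higher powers the same way via product-to-sum and parts.
State is unnormalized: ∫|φ|² dx = 11.450, and ∫φ*·x·φ dx = 17.820, so ⟨x⟩ = 17.820 / 11.450.
⟨x⟩ = 1.5563.

1.56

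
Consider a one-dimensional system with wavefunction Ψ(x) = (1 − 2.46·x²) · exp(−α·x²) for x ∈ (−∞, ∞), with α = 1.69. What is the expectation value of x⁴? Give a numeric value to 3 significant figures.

0.196

⟨x⁴⟩ = ∫ x⁴·|Ψ|² dx / ∫|Ψ|² dx (integrals over the domain).
Expand each integrand as polynomial × e^(−2αx²) and use ∫x^(2j)·e^(−2αx²) dx = (2j−1)!!/(4α)^j · √(π/(2α)), odd powers → 0; here √(π/(2α)) = 0.96409.
State is unnormalized: ∫|Ψ|² dx = 0.64543, and ∫Ψ*·x⁴·Ψ dx = 0.12632, so ⟨x⁴⟩ = 0.12632 / 0.64543.
⟨x⁴⟩ = 0.19572.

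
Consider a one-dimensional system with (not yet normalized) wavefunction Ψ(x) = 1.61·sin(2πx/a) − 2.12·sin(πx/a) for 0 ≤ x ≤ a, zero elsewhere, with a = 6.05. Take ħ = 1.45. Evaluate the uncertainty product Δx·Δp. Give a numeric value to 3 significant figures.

0.846

Δx = √(⟨x²⟩−⟨x⟩²), Δp = √(⟨p²⟩−⟨p⟩²).
On 0 ≤ x ≤ a (j ≠ l): ∫sin²(jπx/a) dx = a/2, ∫sin(jπx/a)·sin(lπx/a) dx = 0; diagonal moments ∫x·sin²(jπx/a) dx = a²/4, ∫x²·sin²(jπx/a) dx = a³·(1/6 − 1/(4j²π²)); cross terms ∫x·sin(jπx/a)·sin(lπx/a) dx = 0 for j + l even and −4jla²/(π²(j² − l²)²) for j + l odd, ∫x²·sin(jπx/a)·sin(lπx/a) dx = (−1)^(j+l)·4jla³/(π²(j² − l²)²); higher powers the same way via product-to-sum and parts. d²/dx² sin(jπx/a) = −(jπ/a)²·sin(jπx/a); on 0 ≤ x ≤ a, ∫sin²(jπx/a) dx = a/2 and ∫sin(jπx/a)·sin(lπx/a) dx = 0 for j ≠ l, so only diagonal terms survive in ∫|Ψ|² and ∫Ψ·Ψ″; ∫Ψ·Ψ′ dx = [Ψ²/2] between the walls = 0.
Normalization: ∫|Ψ|² dx = 21.437.
⟨x⟩ = 4.0748, ⟨x²⟩ = 17.206 ⇒ Δx = 0.77627.
⟨p⟩ = 0.0000, ⟨p²⟩ = 1.1890 ⇒ Δp = 1.0904.
Δx·Δp = 0.84647.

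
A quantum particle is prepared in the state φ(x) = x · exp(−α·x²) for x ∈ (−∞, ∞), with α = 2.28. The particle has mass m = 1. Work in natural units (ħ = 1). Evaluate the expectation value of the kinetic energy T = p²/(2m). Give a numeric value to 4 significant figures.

T = −(ħ²/2m) d²/dx², so ⟨T⟩ = −(ħ²/2m) ∫ φ*·φ'' dx / ∫|φ|² dx; with m = 1.
Expand each integrand as polynomial × e^(−2αx²) and use ∫x^(2j)·e^(−2αx²) dx = (2j−1)!!/(4α)^j · √(π/(2α)), odd powers → 0; here √(π/(2α)) = 0.83003. Differentiate with the product rule, d/dx e^(−αx²) = −2αx·e^(−αx²).
State is unnormalized: ∫|φ|² dx = 0.091012, and ∫φ*·(−ħ²/2m · φ'') dx = 0.31126, so ⟨T⟩ = 0.31126 / 0.091012.
⟨T⟩ = 3.4200.

3.420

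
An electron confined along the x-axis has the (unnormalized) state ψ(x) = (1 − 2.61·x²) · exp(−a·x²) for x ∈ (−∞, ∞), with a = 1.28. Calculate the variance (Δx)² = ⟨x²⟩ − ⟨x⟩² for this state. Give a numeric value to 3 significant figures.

Compute ⟨x⟩ and ⟨x²⟩ separately, then (Δx)² = ⟨x²⟩ − ⟨x⟩².
Expand each integrand as polynomial × e^(−2ax²) and use ∫x^(2j)·e^(−2ax²) dx = (2j−1)!!/(4a)^j · √(π/(2a)), odd powers → 0; here √(π/(2a)) = 1.1078.
Normalization: ∫|ψ|² dx = 0.84197.
⟨x⟩ = 0.0000 and ⟨x²⟩ = 0.47266.
(Δx)² = 0.47266 − (0.0000)² = 0.47266.

0.473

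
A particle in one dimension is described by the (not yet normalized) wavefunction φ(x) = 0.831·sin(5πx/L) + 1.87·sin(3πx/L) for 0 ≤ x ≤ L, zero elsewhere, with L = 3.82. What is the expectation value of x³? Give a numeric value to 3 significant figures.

⟨x³⟩ = ∫ x³·|φ|² dx / ∫|φ|² dx (integrals over the domain).
On 0 ≤ x ≤ L (j ≠ l): ∫sin²(jπx/L) dx = L/2, ∫sin(jπx/L)·sin(lπx/L) dx = 0; diagonal moments ∫x·sin²(jπx/L) dx = L²/4, ∫x²·sin²(jπx/L) dx = L³·(1/6 − 1/(4j²π²)); cross terms ∫x·sin(jπx/L)·sin(lπx/L) dx = 0 for j + l even and −4jlL²/(π²(j² − l²)²) for j + l odd, ∫x²·sin(jπx/L)·sin(lπx/L) dx = (−1)^(j+l)·4jlL³/(π²(j² − l²)²); higher powers the same way via product-to-sum and parts.
State is unnormalized: ∫|φ|² dx = 7.9981, and ∫φ*·x³·φ dx = 131.67, so ⟨x³⟩ = 131.67 / 7.9981.
⟨x³⟩ = 16.462.

16.5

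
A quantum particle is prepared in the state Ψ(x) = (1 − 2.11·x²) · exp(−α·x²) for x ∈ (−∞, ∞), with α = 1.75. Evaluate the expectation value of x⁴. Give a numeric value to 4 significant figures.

0.1066

⟨x⁴⟩ = ∫ x⁴·|Ψ|² dx / ∫|Ψ|² dx (integrals over the domain).
Expand each integrand as polynomial × e^(−2αx²) and use ∫x^(2j)·e^(−2αx²) dx = (2j−1)!!/(4α)^j · √(π/(2α)), odd powers → 0; here √(π/(2α)) = 0.94742.
State is unnormalized: ∫|Ψ|² dx = 0.63450, and ∫Ψ*·x⁴·Ψ dx = 0.067622, so ⟨x⁴⟩ = 0.067622 / 0.63450.
⟨x⁴⟩ = 0.10657.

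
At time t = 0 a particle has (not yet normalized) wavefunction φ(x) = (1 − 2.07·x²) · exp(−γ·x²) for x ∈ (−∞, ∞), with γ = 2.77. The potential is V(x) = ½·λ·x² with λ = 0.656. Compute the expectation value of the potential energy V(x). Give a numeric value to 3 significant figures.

⟨V⟩ = ∫ V(x)·|φ|² dx / ∫|φ|² dx.
Expand each integrand as polynomial × e^(−2γx²) and use ∫x^(2j)·e^(−2γx²) dx = (2j−1)!!/(4γ)^j · √(π/(2γ)), odd powers → 0; here √(π/(2γ)) = 0.75304.
State is unnormalized: ∫|φ|² dx = 0.55052, and ∫φ*·V(x)·φ dx = 0.0089750, so ⟨V⟩ = 0.0089750 / 0.55052.
⟨V⟩ = 0.016303.

0.0163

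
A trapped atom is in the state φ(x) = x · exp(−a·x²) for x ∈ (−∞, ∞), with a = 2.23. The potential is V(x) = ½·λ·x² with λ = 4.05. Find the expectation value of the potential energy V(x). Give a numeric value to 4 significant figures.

⟨V⟩ = ∫ V(x)·|φ|² dx / ∫|φ|² dx.
Expand each integrand as polynomial × e^(−2ax²) and use ∫x^(2j)·e^(−2ax²) dx = (2j−1)!!/(4a)^j · √(π/(2a)), odd powers → 0; here √(π/(2a)) = 0.83928.
State is unnormalized: ∫|φ|² dx = 0.094090, and ∫φ*·V(x)·φ dx = 0.064080, so ⟨V⟩ = 0.064080 / 0.094090.
⟨V⟩ = 0.68105.

0.6811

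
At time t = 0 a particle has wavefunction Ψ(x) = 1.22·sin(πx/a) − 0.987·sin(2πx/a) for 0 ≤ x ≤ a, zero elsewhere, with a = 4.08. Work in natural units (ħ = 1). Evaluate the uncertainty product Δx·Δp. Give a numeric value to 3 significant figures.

0.600

Δx = √(⟨x²⟩−⟨x⟩²), Δp = √(⟨p²⟩−⟨p⟩²).
On 0 ≤ x ≤ a (j ≠ l): ∫sin²(jπx/a) dx = a/2, ∫sin(jπx/a)·sin(lπx/a) dx = 0; diagonal moments ∫x·sin²(jπx/a) dx = a²/4, ∫x²·sin²(jπx/a) dx = a³·(1/6 − 1/(4j²π²)); cross terms ∫x·sin(jπx/a)·sin(lπx/a) dx = 0 for j + l even and −4jla²/(π²(j² − l²)²) for j + l odd, ∫x²·sin(jπx/a)·sin(lπx/a) dx = (−1)^(j+l)·4jla³/(π²(j² − l²)²); higher powers the same way via product-to-sum and parts. d²/dx² sin(jπx/a) = −(jπ/a)²·sin(jπx/a); on 0 ≤ x ≤ a, ∫sin²(jπx/a) dx = a/2 and ∫sin(jπx/a)·sin(lπx/a) dx = 0 for j ≠ l, so only diagonal terms survive in ∫|Ψ|² and ∫Ψ·Ψ″; ∫Ψ·Ψ′ dx = [Ψ²/2] between the walls = 0.
Normalization: ∫|Ψ|² dx = 5.0236.
⟨x⟩ = 2.7587, ⟨x²⟩ = 7.8880 ⇒ Δx = 0.52682.
⟨p⟩ = 0.0000, ⟨p²⟩ = 1.2965 ⇒ Δp = 1.1387.
Δx·Δp = 0.59986.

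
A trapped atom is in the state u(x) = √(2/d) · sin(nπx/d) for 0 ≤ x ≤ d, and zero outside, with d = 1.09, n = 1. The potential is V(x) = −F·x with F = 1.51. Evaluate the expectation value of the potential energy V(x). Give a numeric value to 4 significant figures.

-0.8230

⟨V⟩ = ∫ V(x)·|u|² dx.
With sin²θ = (1 − cos2θ)/2 on 0 ≤ x ≤ d: ∫sin²(nπx/d) dx = d/2, ∫x·sin²(nπx/d) dx = d²/4, ∫x²·sin²(nπx/d) dx = d³·(1/6 − 1/(4n²π²)); higher powers xᵏ the same way, integrating xᵏ·cos(2nπx/d) by parts.
⟨V⟩ = -0.82295.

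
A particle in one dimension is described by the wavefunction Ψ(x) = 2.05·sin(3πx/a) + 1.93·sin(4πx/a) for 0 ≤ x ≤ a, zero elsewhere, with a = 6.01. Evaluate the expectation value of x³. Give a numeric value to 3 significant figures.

⟨x³⟩ = ∫ x³·|Ψ|² dx / ∫|Ψ|² dx (integrals over the domain).
On 0 ≤ x ≤ a (j ≠ l): ∫sin²(jπx/a) dx = a/2, ∫sin(jπx/a)·sin(lπx/a) dx = 0; diagonal moments ∫x·sin²(jπx/a) dx = a²/4, ∫x²·sin²(jπx/a) dx = a³·(1/6 − 1/(4j²π²)); cross terms ∫x·sin(jπx/a)·sin(lπx/a) dx = 0 for j + l even and −4jla²/(π²(j² − l²)²) for j + l odd, ∫x²·sin(jπx/a)·sin(lπx/a) dx = (−1)^(j+l)·4jla³/(π²(j² − l²)²); higher powers the same way via product-to-sum and parts.
State is unnormalized: ∫|Ψ|² dx = 23.822, and ∫Ψ*·x³·Ψ dx = 356.77, so ⟨x³⟩ = 356.77 / 23.822.
⟨x³⟩ = 14.976.

15.0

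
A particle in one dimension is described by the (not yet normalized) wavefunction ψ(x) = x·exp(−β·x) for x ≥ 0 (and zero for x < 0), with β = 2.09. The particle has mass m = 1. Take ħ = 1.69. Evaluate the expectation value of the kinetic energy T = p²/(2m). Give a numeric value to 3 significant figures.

6.24

T = −(ħ²/2m) d²/dx², so ⟨T⟩ = −(ħ²/2m) ∫ ψ*·ψ'' dx / ∫|ψ|² dx; with m = 1.
Differentiate x·exp(−β·x) with the product rule; every integrand then reduces to terms xʲ·e^(−2βx) on [0, ∞), with ∫₀^∞ xʲ·e^(−2βx) dx = j!/(2β)^(j+1).
State is unnormalized: ∫|ψ|² dx = 0.027384, and ∫ψ*·(−ħ²/2m · ψ'') dx = 0.17082, so ⟨T⟩ = 0.17082 / 0.027384.
⟨T⟩ = 6.2379.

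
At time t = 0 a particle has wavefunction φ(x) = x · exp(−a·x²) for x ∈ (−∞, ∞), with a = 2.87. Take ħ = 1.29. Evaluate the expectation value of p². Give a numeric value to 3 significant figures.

14.3

p² φ = −ħ² d²φ/dx²; ⟨p²⟩ = −ħ² ∫ φ*·φ'' dx / ∫|φ|² dx.
Expand each integrand as polynomial × e^(−2ax²) and use ∫x^(2j)·e^(−2ax²) dx = (2j−1)!!/(4a)^j · √(π/(2a)), odd powers → 0; here √(π/(2a)) = 0.73981. Differentiate with the product rule, d/dx e^(−ax²) = −2ax·e^(−ax²).
State is unnormalized: ∫|φ|² dx = 0.064443, and ∫φ*·(−ħ² φ'') dx = 0.92334, so ⟨p²⟩ = 0.92334 / 0.064443.
⟨p²⟩ = 14.328.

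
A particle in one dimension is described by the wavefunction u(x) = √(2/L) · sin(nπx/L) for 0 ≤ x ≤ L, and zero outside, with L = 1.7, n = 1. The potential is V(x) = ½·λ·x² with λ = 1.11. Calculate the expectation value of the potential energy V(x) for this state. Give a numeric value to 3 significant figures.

⟨V⟩ = ∫ V(x)·|u|² dx.
With sin²θ = (1 − cos2θ)/2 on 0 ≤ x ≤ L: ∫sin²(nπx/L) dx = L/2, ∫x·sin²(nπx/L) dx = L²/4, ∫x²·sin²(nπx/L) dx = L³·(1/6 − 1/(4n²π²)); higher powers xᵏ the same way, integrating xᵏ·cos(2nπx/L) by parts.
⟨V⟩ = 0.45339.

0.453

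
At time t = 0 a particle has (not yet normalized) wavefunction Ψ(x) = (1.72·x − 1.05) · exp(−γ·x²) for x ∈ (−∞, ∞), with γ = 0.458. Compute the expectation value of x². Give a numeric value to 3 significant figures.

1.19

⟨x²⟩ = ∫ x²·|Ψ|² dx / ∫|Ψ|² dx (integrals over the domain).
Expand each integrand as polynomial × e^(−2γx²) and use ∫x^(2j)·e^(−2γx²) dx = (2j−1)!!/(4γ)^j · √(π/(2γ)), odd powers → 0; here √(π/(2γ)) = 1.8519.
State is unnormalized: ∫|Ψ|² dx = 5.0324, and ∫Ψ*·x²·Ψ dx = 6.0118, so ⟨x²⟩ = 6.0118 / 5.0324.
⟨x²⟩ = 1.1946.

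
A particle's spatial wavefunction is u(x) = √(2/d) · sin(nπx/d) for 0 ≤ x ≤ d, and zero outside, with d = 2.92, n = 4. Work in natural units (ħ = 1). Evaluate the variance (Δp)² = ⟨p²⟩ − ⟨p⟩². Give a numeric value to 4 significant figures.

Compute ⟨p⟩ and ⟨p²⟩ separately; (Δp)² = ⟨p²⟩ − ⟨p⟩².
d/dx sin(nπx/d) = (nπ/d)·cos(nπx/d) and d²/dx² sin(nπx/d) = −(nπ/d)²·sin(nπx/d); on 0 ≤ x ≤ d, ∫sin²(nπx/d) dx = d/2 and ∫sin(nπx/d)·cos(nπx/d) dx = 0.
⟨p⟩ = 0.0000 and ⟨p²⟩ = 18.521.
(Δp)² = 18.521 − (0.0000)² = 18.521.

18.52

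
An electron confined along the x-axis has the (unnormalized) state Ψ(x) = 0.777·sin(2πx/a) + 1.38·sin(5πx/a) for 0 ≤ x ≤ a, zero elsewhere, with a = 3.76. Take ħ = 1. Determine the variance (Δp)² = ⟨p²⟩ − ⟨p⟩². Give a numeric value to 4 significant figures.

Compute ⟨p⟩ and ⟨p²⟩ separately; (Δp)² = ⟨p²⟩ − ⟨p⟩².
d²/dx² sin(jπx/a) = −(jπ/a)²·sin(jπx/a); on 0 ≤ x ≤ a, ∫sin²(jπx/a) dx = a/2 and ∫sin(jπx/a)·sin(lπx/a) dx = 0 for j ≠ l, so only diagonal terms survive in ∫|Ψ|² and ∫Ψ·Ψ″; ∫Ψ·Ψ′ dx = [Ψ²/2] between the walls = 0.
Normalization: ∫|Ψ|² dx = 4.7153.
⟨p⟩ = 0.0000 and ⟨p²⟩ = 13.924.
(Δp)² = 13.924 − (0.0000)² = 13.924.

13.92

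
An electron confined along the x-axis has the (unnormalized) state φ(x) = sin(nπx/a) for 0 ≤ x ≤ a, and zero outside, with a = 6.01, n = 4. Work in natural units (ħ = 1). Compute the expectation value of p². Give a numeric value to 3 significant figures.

4.37

p² φ = −ħ² d²φ/dx²; ⟨p²⟩ = −ħ² ∫ φ*·φ'' dx / ∫|φ|² dx.
d/dx sin(nπx/a) = (nπ/a)·cos(nπx/a) and d²/dx² sin(nπx/a) = −(nπ/a)²·sin(nπx/a); on 0 ≤ x ≤ a, ∫sin²(nπx/a) dx = a/2 and ∫sin(nπx/a)·cos(nπx/a) dx = 0.
State is unnormalized: ∫|φ|² dx = 3.0050, and ∫φ*·(−ħ² φ'') dx = 13.138, so ⟨p²⟩ = 13.138 / 3.0050.
⟨p²⟩ = 4.3719.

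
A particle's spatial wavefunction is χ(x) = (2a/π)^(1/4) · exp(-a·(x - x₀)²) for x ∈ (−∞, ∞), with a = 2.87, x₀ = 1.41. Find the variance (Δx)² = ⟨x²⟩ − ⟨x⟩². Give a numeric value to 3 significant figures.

0.0871

Compute ⟨x⟩ and ⟨x²⟩ separately, then (Δx)² = ⟨x²⟩ − ⟨x⟩².
Gaussian moments (u = x − x₀): ∫u^(2j)·e^(−2au²) du = (2j−1)!!/(4a)^j · √(π/(2a)), odd powers integrate to 0; here √(π/(2a)) = 0.73981.
⟨x⟩ = 1.4100 and ⟨x²⟩ = 2.0752.
(Δx)² = 2.0752 − (1.4100)² = 0.087108.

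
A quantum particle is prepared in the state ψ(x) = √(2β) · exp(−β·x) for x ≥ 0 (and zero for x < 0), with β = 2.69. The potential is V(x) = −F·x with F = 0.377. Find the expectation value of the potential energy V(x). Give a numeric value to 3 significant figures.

-0.0701

⟨V⟩ = ∫ V(x)·|ψ|² dx.
Every integrand reduces to terms xʲ·e^(−2βx) on [0, ∞); use ∫₀^∞ xʲ·e^(−2βx) dx = j!/(2β)^(j+1).
⟨V⟩ = -0.070074.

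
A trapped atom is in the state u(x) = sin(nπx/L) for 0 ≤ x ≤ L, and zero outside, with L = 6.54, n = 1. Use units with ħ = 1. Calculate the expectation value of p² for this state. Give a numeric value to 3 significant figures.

p² u = −ħ² d²u/dx²; ⟨p²⟩ = −ħ² ∫ u*·u'' dx / ∫|u|² dx.
d/dx sin(nπx/L) = (nπ/L)·cos(nπx/L) and d²/dx² sin(nπx/L) = −(nπ/L)²·sin(nπx/L); on 0 ≤ x ≤ L, ∫sin²(nπx/L) dx = L/2 and ∫sin(nπx/L)·cos(nπx/L) dx = 0.
State is unnormalized: ∫|u|² dx = 3.2700, and ∫u*·(−ħ² u'') dx = 0.75456, so ⟨p²⟩ = 0.75456 / 3.2700.
⟨p²⟩ = 0.23075.

0.231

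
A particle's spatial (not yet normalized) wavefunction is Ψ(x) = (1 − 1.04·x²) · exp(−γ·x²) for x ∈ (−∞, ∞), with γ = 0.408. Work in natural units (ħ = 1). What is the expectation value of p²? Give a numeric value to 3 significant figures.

p² Ψ = −ħ² d²Ψ/dx²; ⟨p²⟩ = −ħ² ∫ Ψ*·Ψ'' dx / ∫|Ψ|² dx.
Expand each integrand as polynomial × e^(−2γx²) and use ∫x^(2j)·e^(−2γx²) dx = (2j−1)!!/(4γ)^j · √(π/(2γ)), odd powers → 0; here √(π/(2γ)) = 1.9621. Differentiate with the product rule, d/dx e^(−γx²) = −2γx·e^(−γx²).
State is unnormalized: ∫|Ψ|² dx = 1.8518, and ∫Ψ*·(−ħ² Ψ'') dx = 4.0966, so ⟨p²⟩ = 4.0966 / 1.8518.
⟨p²⟩ = 2.2122.

2.21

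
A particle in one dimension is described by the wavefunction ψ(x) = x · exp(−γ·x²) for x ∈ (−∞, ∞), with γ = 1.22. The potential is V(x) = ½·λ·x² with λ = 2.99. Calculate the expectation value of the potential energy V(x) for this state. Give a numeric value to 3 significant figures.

⟨V⟩ = ∫ V(x)·|ψ|² dx / ∫|ψ|² dx.
Expand each integrand as polynomial × e^(−2γx²) and use ∫x^(2j)·e^(−2γx²) dx = (2j−1)!!/(4γ)^j · √(π/(2γ)), odd powers → 0; here √(π/(2γ)) = 1.1347.
State is unnormalized: ∫|ψ|² dx = 0.23252, and ∫ψ*·V(x)·ψ dx = 0.21370, so ⟨V⟩ = 0.21370 / 0.23252.
⟨V⟩ = 0.91906.

0.919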